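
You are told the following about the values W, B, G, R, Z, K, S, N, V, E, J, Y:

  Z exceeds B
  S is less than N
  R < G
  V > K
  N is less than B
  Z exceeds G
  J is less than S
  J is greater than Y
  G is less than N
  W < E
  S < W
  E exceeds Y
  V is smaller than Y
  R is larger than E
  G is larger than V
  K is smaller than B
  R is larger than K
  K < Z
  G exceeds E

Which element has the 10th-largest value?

Piecing the relations together gives one ordering: K < V < Y < J < S < W < E < R < G < N < B < Z.
The 10th largest is Y.

Y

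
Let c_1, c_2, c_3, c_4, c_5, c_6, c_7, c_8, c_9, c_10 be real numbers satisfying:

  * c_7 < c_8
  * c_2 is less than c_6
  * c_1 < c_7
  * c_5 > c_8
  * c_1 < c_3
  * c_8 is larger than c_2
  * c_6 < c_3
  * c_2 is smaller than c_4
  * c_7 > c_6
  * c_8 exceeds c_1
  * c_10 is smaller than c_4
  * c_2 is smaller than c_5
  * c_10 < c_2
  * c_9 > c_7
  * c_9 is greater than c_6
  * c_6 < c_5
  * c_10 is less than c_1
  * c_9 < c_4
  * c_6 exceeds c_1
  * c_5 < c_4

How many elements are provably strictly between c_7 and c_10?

3

The relations place c_10 below c_7. An element lies strictly between them when it is forced above c_10 and also forced below c_7.
Above c_10: {c_2, c_1, c_6, c_9, c_8, c_5, c_3, c_4}. Below c_7: {c_2, c_1, c_6}.
Intersection: {c_2, c_1, c_6} — 3.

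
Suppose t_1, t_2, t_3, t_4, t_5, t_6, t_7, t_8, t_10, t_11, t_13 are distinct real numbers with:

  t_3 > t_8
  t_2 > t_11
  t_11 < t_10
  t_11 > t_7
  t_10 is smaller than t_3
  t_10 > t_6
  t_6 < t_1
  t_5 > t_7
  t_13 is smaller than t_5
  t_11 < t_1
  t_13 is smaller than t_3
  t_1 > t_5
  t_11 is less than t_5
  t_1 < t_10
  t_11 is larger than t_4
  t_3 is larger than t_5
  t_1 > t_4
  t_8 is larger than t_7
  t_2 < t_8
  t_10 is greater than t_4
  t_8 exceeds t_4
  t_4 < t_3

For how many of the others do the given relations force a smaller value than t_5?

4

Directly below t_5: t_13, t_7, t_11.
One step further: t_4 (4 so far).
No other element is forced below t_5 by the given relations, so the count is 4.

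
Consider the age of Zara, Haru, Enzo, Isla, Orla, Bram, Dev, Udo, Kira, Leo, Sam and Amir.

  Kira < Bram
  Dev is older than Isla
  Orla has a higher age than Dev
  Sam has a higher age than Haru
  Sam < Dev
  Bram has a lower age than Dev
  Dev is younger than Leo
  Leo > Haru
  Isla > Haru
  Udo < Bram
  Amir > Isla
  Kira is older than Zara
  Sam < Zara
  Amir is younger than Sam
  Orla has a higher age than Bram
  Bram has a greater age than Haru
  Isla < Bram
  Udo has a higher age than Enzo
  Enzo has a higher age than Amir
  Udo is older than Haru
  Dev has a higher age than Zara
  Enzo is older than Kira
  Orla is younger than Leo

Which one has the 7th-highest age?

Kira

Piecing the relations together gives one ordering: Haru < Isla < Amir < Sam < Zara < Kira < Enzo < Udo < Bram < Dev < Orla < Leo.
The 7th largest is Kira.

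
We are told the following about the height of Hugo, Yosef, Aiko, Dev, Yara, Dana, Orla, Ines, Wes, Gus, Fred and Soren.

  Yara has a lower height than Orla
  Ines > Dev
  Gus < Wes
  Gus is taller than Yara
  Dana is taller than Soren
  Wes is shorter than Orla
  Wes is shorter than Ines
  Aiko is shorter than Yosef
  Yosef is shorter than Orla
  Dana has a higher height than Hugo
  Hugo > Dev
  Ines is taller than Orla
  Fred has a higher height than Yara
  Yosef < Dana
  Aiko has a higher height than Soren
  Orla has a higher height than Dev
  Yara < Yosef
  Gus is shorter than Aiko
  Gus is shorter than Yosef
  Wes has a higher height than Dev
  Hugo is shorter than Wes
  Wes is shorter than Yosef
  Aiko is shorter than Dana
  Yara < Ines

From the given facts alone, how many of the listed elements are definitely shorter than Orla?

Directly below Orla: Dev, Yara, Wes, Yosef.
One step further: Gus, Hugo, Aiko (7 so far).
One step further: Soren (8 so far).
No other element is forced below Orla by the given relations, so the count is 8.

8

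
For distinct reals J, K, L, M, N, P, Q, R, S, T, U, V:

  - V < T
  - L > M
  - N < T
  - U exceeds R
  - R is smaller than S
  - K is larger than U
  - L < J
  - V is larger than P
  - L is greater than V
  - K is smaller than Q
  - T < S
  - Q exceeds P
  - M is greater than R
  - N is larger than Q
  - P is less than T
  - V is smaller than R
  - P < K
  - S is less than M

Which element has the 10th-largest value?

Chaining the given pairs: P < V < R < U < K < Q < N < T < S < M < L < J.
The 10th largest is R.

R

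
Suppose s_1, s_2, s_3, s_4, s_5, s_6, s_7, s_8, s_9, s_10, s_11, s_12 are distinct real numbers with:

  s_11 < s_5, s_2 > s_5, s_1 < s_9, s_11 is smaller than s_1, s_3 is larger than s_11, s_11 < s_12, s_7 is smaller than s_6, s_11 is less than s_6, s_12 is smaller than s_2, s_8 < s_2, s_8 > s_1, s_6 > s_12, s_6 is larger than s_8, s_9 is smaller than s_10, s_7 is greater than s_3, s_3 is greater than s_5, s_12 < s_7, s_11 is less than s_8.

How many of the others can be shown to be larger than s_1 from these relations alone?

5

Directly above s_1: s_9, s_8.
One step further: s_10, s_6, s_2 (5 so far).
Nothing else is reachable above s_1; 5 in all.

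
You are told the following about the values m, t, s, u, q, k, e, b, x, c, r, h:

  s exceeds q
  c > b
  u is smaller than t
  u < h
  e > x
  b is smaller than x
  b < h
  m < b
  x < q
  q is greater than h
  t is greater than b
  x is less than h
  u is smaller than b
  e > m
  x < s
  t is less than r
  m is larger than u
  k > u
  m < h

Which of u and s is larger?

s

Link the given pairs in sequence: u < m; m < b; b < x; x < h; h < q; q < s.
Together: u < m < b < x < h < q < s.
So u < s; s is the larger of the two.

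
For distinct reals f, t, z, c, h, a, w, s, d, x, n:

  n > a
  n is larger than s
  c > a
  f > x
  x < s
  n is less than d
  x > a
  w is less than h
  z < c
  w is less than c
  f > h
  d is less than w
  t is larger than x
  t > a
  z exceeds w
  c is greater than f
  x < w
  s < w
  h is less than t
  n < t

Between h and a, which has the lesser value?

a < x and x < s give a < s.
With s < n: a < x < s < n.
Then n < d extends the chain to d.
Then d < w extends the chain to w.
With w < h: a < x < s < n < d < w < h.
So a < h; a is the smaller of the two.

a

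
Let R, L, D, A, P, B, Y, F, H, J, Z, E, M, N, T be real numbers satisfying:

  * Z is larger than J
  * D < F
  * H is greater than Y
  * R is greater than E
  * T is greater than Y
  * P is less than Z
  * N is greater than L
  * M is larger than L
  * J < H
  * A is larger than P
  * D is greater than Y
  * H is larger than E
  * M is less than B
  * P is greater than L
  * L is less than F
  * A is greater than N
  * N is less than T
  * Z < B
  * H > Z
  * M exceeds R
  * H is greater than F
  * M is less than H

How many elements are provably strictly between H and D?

1

Chaining upward from D reaches: F.
Chaining downward from H reaches: Y, J, L, E, R, F, M, P, Z.
Strictly between D and H are those in both lists: F — 1 element.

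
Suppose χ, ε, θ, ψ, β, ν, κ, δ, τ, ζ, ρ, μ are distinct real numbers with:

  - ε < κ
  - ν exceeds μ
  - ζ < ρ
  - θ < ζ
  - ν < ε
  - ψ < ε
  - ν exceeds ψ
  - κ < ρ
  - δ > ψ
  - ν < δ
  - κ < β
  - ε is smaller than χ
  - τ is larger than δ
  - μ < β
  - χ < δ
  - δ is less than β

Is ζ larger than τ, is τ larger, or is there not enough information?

undetermined

Following every chain through ζ: above ζ we get ρ; below ζ we get θ.
τ is not reached, and no chain runs the other way from τ to ζ.
So the given relations leave the order of ζ and τ undetermined.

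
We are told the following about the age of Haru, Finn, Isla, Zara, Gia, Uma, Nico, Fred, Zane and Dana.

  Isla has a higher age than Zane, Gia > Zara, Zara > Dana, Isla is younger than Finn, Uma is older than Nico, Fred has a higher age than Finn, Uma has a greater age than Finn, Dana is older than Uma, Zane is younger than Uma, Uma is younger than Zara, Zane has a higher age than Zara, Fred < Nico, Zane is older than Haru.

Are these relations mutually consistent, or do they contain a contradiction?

We have Zara < Zane stated directly, yet also Zane < Isla < Finn < Fred < Nico < Uma < Dana < Zara by chaining the others — so Zane < Zara. Contradiction.

inconsistent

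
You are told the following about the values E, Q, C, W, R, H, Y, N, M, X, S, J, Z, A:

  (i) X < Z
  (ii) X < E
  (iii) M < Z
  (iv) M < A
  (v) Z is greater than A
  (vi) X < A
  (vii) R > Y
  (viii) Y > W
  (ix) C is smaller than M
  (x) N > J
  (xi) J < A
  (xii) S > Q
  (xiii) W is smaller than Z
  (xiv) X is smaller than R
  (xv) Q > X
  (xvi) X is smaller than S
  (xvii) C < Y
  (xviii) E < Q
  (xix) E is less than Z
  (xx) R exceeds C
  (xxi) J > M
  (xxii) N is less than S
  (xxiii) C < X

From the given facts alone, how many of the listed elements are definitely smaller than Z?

7

Directly below Z: X, E, M, W, A.
One step further: C, J (7 so far).
Nothing else is reachable below Z; 7 in all.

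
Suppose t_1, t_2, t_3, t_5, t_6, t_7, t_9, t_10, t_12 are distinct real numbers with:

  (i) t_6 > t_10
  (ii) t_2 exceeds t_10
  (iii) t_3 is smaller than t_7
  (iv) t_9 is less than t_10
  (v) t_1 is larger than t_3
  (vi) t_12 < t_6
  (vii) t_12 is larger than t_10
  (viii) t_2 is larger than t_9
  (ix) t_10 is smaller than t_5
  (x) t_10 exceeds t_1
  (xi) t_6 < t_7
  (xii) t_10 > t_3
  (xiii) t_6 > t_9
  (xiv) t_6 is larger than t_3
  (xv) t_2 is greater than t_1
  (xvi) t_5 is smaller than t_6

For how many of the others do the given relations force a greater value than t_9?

6

Directly above t_9: t_10, t_2, t_6.
One step further: t_5, t_12, t_7 (6 so far).
No other element is forced above t_9 by the given relations, so the count is 6.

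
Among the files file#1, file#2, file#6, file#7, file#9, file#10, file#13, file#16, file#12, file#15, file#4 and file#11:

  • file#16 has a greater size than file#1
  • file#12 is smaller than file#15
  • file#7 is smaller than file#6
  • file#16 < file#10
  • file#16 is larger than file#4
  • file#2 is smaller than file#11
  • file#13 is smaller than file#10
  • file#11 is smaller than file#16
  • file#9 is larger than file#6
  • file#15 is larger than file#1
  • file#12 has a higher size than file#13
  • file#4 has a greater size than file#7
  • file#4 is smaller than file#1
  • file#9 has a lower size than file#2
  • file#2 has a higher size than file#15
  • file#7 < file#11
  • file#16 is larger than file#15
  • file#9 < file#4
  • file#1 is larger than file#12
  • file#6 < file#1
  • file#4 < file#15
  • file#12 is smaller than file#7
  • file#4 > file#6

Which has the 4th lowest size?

file#6

Piecing the relations together gives one ordering: file#13 < file#12 < file#7 < file#6 < file#9 < file#4 < file#1 < file#15 < file#2 < file#11 < file#16 < file#10.
The 4th smallest is file#6.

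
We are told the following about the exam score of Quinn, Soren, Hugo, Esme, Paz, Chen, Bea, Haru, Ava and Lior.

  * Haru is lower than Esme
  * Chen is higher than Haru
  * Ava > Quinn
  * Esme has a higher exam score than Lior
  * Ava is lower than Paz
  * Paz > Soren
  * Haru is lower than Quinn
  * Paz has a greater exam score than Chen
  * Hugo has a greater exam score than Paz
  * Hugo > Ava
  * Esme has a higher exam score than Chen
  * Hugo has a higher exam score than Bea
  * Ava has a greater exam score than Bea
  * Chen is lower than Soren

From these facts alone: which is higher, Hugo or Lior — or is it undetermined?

Following every chain through Lior: above Lior we get Esme.
Hugo is not reached, and no chain runs the other way from Hugo to Lior.
So the given relations leave the order of Lior and Hugo undetermined.

undetermined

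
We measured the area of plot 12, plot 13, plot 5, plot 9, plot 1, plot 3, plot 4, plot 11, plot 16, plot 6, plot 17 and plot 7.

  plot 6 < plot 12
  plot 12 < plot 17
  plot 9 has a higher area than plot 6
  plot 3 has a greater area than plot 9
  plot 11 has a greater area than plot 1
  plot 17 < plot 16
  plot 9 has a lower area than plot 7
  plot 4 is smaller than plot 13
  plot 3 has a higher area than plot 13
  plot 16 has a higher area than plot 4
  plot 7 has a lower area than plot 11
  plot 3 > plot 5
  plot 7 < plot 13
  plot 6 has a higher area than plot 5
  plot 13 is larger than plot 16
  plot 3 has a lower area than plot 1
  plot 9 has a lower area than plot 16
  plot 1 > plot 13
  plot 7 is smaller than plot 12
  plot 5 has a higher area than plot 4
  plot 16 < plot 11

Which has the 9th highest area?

plot 9

Piecing the relations together gives one ordering: plot 4 < plot 5 < plot 6 < plot 9 < plot 7 < plot 12 < plot 17 < plot 16 < plot 13 < plot 3 < plot 1 < plot 11.
The 9th largest is plot 9.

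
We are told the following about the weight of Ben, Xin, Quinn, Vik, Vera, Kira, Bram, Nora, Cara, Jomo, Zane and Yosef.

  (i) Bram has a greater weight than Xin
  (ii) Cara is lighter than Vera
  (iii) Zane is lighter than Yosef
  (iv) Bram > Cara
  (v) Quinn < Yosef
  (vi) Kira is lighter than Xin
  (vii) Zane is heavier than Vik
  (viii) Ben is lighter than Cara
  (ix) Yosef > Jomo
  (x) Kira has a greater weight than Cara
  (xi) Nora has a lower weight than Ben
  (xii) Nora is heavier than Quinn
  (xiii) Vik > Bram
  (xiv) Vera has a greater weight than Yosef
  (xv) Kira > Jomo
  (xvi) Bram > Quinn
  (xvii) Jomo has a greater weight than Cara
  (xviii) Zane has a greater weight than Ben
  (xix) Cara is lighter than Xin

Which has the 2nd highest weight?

Chaining the given pairs: Quinn < Nora < Ben < Cara < Jomo < Kira < Xin < Bram < Vik < Zane < Yosef < Vera.
The 2nd largest is Yosef.

Yosef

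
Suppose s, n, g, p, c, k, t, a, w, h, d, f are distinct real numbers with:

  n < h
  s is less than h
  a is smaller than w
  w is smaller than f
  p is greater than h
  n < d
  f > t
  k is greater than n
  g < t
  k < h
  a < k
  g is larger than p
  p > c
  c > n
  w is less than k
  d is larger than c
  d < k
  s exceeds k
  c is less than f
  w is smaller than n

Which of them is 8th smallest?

Chaining the given pairs: a < w < n < c < d < k < s < h < p < g < t < f.
Counting 8 from the smallest end gives h.

h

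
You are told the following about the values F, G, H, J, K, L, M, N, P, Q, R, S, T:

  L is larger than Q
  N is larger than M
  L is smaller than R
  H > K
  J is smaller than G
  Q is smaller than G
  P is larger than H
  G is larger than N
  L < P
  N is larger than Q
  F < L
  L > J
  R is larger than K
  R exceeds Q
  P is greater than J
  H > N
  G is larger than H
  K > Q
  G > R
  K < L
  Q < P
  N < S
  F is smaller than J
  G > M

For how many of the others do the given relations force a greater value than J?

4

The elements the relations force above J are L, R, G, P — no chain reaches any other.
That is 4.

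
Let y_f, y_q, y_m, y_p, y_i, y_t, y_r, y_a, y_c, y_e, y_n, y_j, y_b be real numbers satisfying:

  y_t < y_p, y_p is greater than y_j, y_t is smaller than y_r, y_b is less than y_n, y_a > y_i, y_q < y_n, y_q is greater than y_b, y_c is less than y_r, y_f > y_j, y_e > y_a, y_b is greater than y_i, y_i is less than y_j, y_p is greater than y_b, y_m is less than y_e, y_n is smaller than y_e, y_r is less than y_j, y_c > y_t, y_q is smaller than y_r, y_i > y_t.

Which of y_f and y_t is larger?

Link the given pairs in sequence: y_t < y_i; y_i < y_b; y_b < y_q; y_q < y_r; y_r < y_j; y_j < y_f.
Chaining these gives y_t < y_i < y_b < y_q < y_r < y_j < y_f.
So y_t < y_f; y_f is the larger of the two.

y_f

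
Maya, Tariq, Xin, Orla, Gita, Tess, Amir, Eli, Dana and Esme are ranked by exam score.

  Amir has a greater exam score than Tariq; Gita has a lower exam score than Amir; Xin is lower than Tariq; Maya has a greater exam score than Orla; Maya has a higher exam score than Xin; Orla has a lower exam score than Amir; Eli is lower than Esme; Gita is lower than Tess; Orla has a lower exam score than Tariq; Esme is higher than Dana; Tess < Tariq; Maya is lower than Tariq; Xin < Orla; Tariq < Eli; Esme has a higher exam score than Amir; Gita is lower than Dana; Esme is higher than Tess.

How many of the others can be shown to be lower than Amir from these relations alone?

6

The elements the relations force below Amir are Gita, Xin, Tess, Orla, Maya, Tariq — no chain reaches any other.
That is 6.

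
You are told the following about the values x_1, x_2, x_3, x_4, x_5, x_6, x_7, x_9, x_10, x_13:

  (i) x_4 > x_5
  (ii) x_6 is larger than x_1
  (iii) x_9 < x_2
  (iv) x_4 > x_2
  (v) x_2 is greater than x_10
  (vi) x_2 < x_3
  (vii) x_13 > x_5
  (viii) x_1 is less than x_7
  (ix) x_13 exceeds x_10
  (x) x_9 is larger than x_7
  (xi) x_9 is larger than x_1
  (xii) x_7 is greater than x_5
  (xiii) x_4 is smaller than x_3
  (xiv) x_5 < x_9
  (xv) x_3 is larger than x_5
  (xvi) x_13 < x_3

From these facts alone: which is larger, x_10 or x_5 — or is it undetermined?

undetermined

Following every chain through x_5: above x_5 we get x_7, x_9, x_2, x_4, x_13, x_3.
x_10 is not reached, and no chain runs the other way from x_10 to x_5.
So the given relations leave the order of x_5 and x_10 undetermined.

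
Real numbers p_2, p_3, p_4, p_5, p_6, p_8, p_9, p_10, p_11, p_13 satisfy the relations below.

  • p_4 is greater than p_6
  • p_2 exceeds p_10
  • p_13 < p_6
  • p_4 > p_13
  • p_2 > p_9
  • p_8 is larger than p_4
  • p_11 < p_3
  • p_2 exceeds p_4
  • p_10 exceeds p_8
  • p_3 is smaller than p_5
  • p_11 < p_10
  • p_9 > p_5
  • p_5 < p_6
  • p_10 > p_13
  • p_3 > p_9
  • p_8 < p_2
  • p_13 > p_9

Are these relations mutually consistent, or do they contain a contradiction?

inconsistent

We have p_9 < p_3 stated directly, yet also p_3 < p_5 < p_9 by chaining the others — so p_3 < p_9. Contradiction.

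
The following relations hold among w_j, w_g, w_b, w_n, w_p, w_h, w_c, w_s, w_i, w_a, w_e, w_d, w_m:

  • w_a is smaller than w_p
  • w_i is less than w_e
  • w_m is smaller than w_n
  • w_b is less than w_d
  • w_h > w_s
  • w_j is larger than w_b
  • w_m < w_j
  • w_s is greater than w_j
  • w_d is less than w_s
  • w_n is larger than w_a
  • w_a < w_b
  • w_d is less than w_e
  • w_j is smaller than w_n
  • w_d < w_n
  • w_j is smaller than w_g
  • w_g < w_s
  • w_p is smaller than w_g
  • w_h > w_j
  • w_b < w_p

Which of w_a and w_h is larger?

w_a < w_b and w_b < w_p give w_a < w_p.
With w_p < w_g: w_a < w_b < w_p < w_g.
Then w_g < w_s extends the chain to w_s.
With w_s < w_h: w_a < w_b < w_p < w_g < w_s < w_h.
So w_a < w_h; w_h is the larger of the two.

w_h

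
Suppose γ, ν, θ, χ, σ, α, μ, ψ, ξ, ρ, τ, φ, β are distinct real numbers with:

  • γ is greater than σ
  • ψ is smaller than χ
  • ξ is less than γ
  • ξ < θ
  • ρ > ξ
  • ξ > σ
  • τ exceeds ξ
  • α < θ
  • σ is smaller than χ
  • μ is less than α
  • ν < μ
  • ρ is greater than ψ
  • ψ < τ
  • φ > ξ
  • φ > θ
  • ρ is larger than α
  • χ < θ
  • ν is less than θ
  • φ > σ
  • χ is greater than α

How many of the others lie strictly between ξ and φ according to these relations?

Chaining upward from ξ reaches: ρ, θ, γ, τ.
Chaining downward from φ reaches: ν, σ, μ, ψ, α, χ, θ.
Strictly between ξ and φ are those in both lists: θ — 1 element.

1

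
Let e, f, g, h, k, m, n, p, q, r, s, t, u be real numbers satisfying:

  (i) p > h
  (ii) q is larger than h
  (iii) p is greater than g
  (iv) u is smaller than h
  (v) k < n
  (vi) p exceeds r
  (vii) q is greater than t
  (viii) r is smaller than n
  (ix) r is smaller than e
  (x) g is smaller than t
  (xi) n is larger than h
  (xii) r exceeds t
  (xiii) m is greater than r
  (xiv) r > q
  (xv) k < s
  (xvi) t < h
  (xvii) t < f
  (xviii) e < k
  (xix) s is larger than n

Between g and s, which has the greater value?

s

g < t and t < h give g < h.
With h < q: g < t < h < q.
Then q < r extends the chain to r.
Then r < e extends the chain to e.
Then e < k extends the chain to k.
Then k < n extends the chain to n.
Then n < s extends the chain to s.
So g < s; s is the larger of the two.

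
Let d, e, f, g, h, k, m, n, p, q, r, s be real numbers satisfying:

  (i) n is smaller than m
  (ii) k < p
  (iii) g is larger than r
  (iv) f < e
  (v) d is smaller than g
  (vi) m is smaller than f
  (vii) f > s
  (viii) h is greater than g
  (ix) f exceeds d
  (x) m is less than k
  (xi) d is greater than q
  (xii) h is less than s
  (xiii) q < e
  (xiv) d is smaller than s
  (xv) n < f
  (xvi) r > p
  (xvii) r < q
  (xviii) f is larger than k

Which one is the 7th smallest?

Chaining the given pairs: n < m < k < p < r < q < d < g < h < s < f < e.
The 7th smallest is d.

d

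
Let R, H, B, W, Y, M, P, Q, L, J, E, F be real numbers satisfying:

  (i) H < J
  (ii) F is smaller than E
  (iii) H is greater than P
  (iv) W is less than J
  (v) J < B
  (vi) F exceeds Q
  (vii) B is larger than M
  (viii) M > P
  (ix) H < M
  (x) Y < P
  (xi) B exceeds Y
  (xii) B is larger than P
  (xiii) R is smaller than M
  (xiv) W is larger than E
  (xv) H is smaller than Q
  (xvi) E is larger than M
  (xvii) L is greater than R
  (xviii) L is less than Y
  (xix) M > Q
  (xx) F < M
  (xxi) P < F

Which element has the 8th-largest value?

The consecutive relations fix a unique order: R < L < Y < P < H < Q < F < M < E < W < J < B.
Counting 8 from the largest end gives H.

H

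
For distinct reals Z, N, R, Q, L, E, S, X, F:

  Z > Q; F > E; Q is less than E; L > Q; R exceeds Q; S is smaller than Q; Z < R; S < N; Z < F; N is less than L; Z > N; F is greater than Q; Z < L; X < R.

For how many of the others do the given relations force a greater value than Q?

5

Directly above Q: E, Z, R, F, L.
Nothing else is reachable above Q; 5 in all.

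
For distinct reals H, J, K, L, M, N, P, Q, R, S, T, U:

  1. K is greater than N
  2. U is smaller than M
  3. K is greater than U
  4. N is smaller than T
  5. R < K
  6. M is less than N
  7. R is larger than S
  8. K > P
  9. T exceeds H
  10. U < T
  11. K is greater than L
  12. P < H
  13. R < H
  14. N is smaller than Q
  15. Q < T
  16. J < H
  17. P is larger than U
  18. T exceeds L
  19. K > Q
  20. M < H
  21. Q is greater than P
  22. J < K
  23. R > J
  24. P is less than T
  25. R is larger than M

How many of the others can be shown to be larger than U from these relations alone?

8

From U the given relations immediately reach P, M, K, T.
From those, N, R, Q, H — 8 in total.
No other element is forced above U by the given relations, so the count is 8.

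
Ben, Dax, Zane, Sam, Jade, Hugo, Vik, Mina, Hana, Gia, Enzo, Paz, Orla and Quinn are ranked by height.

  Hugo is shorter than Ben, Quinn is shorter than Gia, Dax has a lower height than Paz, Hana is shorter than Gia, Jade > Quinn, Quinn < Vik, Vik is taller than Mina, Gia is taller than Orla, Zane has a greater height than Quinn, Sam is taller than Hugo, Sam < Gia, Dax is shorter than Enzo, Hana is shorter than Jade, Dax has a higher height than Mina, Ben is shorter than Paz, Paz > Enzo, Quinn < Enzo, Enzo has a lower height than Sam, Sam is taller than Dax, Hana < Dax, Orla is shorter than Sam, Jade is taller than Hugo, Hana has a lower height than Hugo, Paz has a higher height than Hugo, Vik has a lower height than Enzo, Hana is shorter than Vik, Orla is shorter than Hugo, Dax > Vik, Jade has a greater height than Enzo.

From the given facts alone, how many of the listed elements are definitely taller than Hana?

From Hana the given relations immediately reach Hugo, Vik, Dax, Jade, Gia.
From those, Ben, Enzo, Sam, Paz — 9 in total.
Nothing else is reachable above Hana; 9 in all.

9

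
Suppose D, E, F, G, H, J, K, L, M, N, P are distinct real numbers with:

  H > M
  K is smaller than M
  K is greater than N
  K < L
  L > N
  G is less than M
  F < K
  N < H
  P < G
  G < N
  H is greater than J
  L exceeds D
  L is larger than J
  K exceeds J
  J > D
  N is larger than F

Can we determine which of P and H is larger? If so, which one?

H

P < G and G < N give P < N.
With N < K: P < G < N < K.
Then K < M extends the chain to M.
With M < H: P < G < N < K < M < H.
So H is larger.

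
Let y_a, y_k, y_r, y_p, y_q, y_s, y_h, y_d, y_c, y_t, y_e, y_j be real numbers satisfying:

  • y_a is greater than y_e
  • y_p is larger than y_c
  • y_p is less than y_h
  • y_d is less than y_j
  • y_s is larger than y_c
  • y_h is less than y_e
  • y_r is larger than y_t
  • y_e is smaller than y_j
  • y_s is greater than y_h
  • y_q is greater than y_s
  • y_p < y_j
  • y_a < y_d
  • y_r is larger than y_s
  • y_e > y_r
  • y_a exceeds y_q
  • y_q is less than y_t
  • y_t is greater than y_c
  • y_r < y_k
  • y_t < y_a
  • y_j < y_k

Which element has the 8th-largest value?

y_q

Chaining the given pairs: y_c < y_p < y_h < y_s < y_q < y_t < y_r < y_e < y_a < y_d < y_j < y_k.
The 8th largest is y_q.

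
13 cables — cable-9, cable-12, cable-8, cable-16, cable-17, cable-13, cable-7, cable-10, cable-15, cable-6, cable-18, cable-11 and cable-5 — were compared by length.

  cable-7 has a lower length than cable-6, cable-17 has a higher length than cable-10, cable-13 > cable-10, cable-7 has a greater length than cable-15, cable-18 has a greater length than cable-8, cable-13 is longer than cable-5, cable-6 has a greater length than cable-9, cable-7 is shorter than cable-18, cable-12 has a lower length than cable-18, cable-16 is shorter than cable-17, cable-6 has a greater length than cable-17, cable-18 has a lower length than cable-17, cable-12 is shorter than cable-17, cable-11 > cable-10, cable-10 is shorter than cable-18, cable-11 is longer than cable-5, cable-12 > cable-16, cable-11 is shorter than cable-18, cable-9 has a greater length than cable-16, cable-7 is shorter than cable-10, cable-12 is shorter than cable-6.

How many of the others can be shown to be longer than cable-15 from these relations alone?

The elements the relations force above cable-15 are cable-7, cable-10, cable-13, cable-11, cable-18, cable-17, cable-6 — no chain reaches any other.
That is 7.

7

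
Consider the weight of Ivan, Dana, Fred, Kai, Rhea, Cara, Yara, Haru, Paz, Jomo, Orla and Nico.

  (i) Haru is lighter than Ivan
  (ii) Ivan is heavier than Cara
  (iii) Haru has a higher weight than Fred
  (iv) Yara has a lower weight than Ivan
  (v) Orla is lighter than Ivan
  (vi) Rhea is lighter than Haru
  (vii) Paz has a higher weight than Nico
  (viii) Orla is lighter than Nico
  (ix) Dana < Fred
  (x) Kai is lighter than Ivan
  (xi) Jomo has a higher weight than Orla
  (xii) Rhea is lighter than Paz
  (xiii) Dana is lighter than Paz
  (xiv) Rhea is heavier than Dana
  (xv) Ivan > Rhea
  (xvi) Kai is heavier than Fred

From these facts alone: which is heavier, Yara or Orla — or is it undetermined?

undetermined

Following every chain through Orla: above Orla we get Nico, Paz, Jomo, Ivan.
Yara is not reached, and no chain runs the other way from Yara to Orla.
So the given relations leave the order of Orla and Yara undetermined.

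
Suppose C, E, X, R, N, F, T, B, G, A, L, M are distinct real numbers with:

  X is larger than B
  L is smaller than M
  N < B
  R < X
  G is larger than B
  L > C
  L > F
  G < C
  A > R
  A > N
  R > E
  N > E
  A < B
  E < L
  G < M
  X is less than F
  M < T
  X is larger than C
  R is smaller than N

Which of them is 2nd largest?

M

Piecing the relations together gives one ordering: E < R < N < A < B < G < C < X < F < L < M < T.
Counting 2 from the largest end gives M.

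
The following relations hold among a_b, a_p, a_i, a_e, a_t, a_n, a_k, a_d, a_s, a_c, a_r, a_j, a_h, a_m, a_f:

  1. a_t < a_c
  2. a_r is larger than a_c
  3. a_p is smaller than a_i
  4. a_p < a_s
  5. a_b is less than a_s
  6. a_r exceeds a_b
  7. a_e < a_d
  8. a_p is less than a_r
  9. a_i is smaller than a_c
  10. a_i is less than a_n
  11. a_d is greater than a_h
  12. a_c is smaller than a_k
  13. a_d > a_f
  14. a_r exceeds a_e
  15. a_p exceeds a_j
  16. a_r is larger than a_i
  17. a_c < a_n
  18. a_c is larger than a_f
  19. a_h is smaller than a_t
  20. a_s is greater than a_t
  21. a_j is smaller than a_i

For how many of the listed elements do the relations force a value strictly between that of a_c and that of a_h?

Chaining upward from a_h reaches: a_t, a_s, a_r, a_k, a_d, a_n.
Chaining downward from a_c reaches: a_j, a_f, a_p, a_t, a_i.
Strictly between a_h and a_c are those in both lists: a_t — 1 element.

1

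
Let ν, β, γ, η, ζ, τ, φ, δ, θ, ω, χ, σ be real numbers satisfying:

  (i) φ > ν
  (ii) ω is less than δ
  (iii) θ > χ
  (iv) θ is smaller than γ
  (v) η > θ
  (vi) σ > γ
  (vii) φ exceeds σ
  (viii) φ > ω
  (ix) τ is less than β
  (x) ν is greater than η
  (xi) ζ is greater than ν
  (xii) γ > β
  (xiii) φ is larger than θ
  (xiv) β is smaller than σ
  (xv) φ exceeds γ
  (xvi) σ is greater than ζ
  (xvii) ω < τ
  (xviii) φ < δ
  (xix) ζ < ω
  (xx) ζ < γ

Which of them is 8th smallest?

Piecing the relations together gives one ordering: χ < θ < η < ν < ζ < ω < τ < β < γ < σ < φ < δ.
Counting 8 from the smallest end gives β.

β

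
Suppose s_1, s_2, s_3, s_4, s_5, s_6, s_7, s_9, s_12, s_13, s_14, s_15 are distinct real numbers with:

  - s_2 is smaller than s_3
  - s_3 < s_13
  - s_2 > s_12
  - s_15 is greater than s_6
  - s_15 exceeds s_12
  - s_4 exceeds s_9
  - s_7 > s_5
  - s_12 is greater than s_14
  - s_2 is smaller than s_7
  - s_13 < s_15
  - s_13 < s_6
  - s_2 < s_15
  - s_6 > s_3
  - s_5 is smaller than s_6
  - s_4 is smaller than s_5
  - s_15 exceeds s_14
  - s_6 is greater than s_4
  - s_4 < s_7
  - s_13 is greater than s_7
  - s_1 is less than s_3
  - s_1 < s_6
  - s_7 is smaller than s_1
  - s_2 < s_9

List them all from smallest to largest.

Each adjacent pair is fixed by a given relation: s_14 < s_12; s_12 < s_2; s_2 < s_9; s_9 < s_4; s_4 < s_5; s_5 < s_7; s_7 < s_1; s_1 < s_3; s_3 < s_13; s_13 < s_6; s_6 < s_15. Chaining them end to end gives the full order.

s_14 < s_12 < s_2 < s_9 < s_4 < s_5 < s_7 < s_1 < s_3 < s_13 < s_6 < s_15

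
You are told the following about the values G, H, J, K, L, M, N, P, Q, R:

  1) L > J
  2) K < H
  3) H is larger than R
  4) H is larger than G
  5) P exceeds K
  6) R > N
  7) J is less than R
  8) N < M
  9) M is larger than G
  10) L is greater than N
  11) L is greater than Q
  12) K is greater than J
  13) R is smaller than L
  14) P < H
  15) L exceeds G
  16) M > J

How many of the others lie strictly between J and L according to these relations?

Chaining upward from J reaches: K, P, M, R, H.
Chaining downward from L reaches: G, N, Q, R.
Strictly between J and L are those in both lists: R — 1 element.

1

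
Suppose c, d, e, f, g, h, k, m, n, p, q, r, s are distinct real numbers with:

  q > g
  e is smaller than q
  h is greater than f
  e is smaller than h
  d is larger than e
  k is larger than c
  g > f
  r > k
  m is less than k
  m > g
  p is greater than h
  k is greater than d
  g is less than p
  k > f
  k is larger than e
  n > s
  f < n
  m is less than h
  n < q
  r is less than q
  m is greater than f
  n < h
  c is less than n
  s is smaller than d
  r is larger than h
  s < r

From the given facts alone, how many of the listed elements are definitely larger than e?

Directly above e: d, k, h, q.
One step further: r, p (6 so far).
Nothing else is reachable above e; 6 in all.

6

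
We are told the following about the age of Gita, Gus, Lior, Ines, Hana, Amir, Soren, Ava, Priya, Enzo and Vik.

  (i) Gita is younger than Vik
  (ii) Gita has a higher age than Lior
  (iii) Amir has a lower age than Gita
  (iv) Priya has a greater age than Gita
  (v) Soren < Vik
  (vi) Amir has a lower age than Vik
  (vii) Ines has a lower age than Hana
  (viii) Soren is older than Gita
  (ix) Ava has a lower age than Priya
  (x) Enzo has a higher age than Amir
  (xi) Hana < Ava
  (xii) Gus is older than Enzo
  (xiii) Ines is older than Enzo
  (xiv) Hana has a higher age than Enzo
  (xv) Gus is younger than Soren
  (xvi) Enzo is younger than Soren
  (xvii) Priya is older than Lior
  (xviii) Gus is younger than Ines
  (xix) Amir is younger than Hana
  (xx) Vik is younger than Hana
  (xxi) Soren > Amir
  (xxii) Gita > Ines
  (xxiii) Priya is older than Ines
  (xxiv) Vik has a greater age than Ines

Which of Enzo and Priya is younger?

Chaining the given relations: Enzo < Gus < Ines < Gita < Soren < Vik < Hana < Ava < Priya.
So Enzo < Priya; Enzo is the younger of the two.

Enzo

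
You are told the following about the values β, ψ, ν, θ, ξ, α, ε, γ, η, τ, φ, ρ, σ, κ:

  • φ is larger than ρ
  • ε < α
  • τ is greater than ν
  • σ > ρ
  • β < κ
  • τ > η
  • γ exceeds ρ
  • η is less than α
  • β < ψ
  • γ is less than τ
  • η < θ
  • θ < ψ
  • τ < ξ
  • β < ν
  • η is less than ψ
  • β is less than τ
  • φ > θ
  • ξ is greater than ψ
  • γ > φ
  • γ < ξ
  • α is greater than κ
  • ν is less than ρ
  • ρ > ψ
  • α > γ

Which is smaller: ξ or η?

η

η < θ and θ < ψ give η < ψ.
With ψ < ρ: η < θ < ψ < ρ.
With ρ < γ: η < θ < ψ < ρ < γ.
With γ < τ: η < θ < ψ < ρ < γ < τ.
With τ < ξ: η < θ < ψ < ρ < γ < τ < ξ.
So η < ξ; η is the smaller of the two.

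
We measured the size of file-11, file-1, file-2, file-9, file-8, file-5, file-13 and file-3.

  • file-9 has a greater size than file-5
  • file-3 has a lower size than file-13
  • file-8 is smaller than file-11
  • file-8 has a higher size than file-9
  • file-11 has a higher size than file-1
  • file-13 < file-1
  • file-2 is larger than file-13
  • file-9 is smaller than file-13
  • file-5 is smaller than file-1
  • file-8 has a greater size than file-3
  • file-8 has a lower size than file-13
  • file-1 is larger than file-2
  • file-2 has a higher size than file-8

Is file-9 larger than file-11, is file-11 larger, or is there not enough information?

file-9 < file-8 and file-8 < file-2 give file-9 < file-2.
Then file-2 < file-1 extends the chain to file-1.
With file-1 < file-11: file-9 < file-8 < file-2 < file-1 < file-11.
So file-11 is larger.

file-11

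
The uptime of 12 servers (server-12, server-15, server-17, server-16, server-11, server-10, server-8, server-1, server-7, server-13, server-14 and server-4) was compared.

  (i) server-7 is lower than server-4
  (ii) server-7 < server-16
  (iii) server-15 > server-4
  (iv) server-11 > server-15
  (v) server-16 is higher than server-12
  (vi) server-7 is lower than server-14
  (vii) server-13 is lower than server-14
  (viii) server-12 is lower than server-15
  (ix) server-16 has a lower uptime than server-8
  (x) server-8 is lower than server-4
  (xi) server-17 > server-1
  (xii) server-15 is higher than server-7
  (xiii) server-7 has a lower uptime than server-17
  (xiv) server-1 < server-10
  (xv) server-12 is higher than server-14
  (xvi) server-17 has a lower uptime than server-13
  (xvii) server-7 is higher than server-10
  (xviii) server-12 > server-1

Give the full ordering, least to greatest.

Nothing is placed below server-1, so it is least; from there server-1 < server-10; server-10 < server-7; server-7 < server-17; server-17 < server-13; server-13 < server-14; server-14 < server-12; server-12 < server-16; server-16 < server-8; server-8 < server-4; server-4 < server-15; server-15 < server-11, each given directly.

server-1 < server-10 < server-7 < server-17 < server-13 < server-14 < server-12 < server-16 < server-8 < server-4 < server-15 < server-11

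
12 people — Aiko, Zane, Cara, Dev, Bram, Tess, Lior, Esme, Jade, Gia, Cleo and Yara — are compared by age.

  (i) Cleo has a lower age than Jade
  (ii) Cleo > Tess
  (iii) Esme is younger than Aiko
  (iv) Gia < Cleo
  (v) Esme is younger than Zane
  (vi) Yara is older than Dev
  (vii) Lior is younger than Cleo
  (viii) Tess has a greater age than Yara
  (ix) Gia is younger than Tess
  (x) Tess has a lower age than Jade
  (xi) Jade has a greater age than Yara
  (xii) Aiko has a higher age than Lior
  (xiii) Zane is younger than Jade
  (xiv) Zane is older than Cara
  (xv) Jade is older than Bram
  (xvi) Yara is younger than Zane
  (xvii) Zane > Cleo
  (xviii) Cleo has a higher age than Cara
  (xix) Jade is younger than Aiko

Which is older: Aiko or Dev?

The relevant relations are Dev < Yara; Yara < Tess; Tess < Cleo; Cleo < Zane; Zane < Jade; Jade < Aiko.
Chaining these gives Dev < Yara < Tess < Cleo < Zane < Jade < Aiko.
So Dev < Aiko; Aiko is the older of the two.

Aiko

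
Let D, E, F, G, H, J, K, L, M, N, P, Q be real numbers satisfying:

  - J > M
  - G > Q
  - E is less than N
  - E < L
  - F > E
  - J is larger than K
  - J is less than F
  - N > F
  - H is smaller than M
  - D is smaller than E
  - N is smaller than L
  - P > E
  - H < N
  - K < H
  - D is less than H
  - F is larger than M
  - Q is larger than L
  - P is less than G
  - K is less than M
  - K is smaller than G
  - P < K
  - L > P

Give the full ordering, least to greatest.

D < E < P < K < H < M < J < F < N < L < Q < G

The consecutive links are each given: D < E; E < P; P < K; K < H; H < M; M < J; J < F; F < N; N < L; L < Q; Q < G.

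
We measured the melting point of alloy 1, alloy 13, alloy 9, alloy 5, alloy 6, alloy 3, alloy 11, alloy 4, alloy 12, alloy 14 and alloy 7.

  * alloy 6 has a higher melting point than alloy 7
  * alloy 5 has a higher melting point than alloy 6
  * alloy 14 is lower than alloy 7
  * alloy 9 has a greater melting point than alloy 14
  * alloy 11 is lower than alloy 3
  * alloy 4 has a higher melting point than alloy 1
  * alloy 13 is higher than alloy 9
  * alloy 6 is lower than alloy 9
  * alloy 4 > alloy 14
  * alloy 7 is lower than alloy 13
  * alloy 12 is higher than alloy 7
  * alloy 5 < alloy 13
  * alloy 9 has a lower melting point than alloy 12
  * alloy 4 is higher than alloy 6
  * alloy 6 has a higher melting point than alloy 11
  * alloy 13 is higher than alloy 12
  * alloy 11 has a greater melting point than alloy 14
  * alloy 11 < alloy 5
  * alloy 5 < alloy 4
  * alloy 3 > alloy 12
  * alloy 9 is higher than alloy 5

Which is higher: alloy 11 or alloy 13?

The relevant relations are alloy 11 < alloy 6; alloy 6 < alloy 5; alloy 5 < alloy 9; alloy 9 < alloy 12; alloy 12 < alloy 13.
Together: alloy 11 < alloy 6 < alloy 5 < alloy 9 < alloy 12 < alloy 13.
So alloy 11 < alloy 13; alloy 13 is the higher of the two.

alloy 13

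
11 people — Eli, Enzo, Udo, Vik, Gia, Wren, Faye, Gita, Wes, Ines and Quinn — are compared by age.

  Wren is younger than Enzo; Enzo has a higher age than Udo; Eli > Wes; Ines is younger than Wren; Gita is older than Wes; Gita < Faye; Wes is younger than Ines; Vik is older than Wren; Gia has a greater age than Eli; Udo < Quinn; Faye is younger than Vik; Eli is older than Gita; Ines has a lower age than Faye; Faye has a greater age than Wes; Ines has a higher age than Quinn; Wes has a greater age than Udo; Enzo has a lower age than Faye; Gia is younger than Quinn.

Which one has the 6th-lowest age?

The consecutive relations fix a unique order: Udo < Wes < Gita < Eli < Gia < Quinn < Ines < Wren < Enzo < Faye < Vik.
The 6th smallest is Quinn.

Quinn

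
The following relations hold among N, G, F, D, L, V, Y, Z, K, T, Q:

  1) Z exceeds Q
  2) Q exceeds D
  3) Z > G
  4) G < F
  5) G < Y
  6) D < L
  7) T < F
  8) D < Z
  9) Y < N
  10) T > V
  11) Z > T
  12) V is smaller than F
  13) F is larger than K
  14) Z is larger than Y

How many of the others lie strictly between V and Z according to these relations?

1

Chaining upward from V reaches: T, F.
Chaining downward from Z reaches: G, D, T, Q, Y.
Strictly between V and Z are those in both lists: T — 1 element.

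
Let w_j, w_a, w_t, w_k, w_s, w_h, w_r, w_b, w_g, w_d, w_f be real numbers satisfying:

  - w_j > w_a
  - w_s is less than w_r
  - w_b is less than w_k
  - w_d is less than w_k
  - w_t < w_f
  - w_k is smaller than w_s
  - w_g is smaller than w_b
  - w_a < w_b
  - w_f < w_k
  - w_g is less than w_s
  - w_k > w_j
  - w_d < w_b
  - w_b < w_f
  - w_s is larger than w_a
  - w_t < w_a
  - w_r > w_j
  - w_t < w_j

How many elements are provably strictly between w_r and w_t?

Chaining upward from w_t reaches: w_a, w_j, w_b, w_f, w_k, w_s.
Chaining downward from w_r reaches: w_g, w_a, w_j, w_d, w_b, w_f, w_k, w_s.
Strictly between w_t and w_r are those in both lists: w_a, w_j, w_b, w_f, w_k, w_s — 6 elements.

6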